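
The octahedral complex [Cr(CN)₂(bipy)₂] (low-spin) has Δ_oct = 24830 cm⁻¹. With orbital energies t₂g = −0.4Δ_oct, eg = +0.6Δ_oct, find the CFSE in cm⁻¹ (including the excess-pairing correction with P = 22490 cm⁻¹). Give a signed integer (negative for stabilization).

-17238

Ligand charges: 2×(-1) from CN⁻ and 2×(+0) from bipy sum to -2; with overall charge +0, Cr is +2.
Group 6 minus oxidation state +2 gives a d⁴ configuration for Cr²⁺.
The d⁴ electrons fill as t₂g⁴ eg⁰.
The orbital stabilization is -1.6Δ_oct = -1.6 × 24830 = -39728 cm⁻¹.
Pairing penalty: 1 pair vs 0 in the high-spin reference → 1 extra × P = 22490 cm⁻¹.
Combining: -39728 + 22490 = -17238 cm⁻¹.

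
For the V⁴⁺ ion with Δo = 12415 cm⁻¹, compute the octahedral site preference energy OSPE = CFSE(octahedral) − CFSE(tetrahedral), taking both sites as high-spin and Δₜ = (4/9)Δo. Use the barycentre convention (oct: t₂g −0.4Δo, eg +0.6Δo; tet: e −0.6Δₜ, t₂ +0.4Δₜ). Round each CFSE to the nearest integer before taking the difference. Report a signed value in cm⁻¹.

-1655

V sits in group 5; removing 4 electrons leaves V⁴⁺ with 5 − 4 = 1 d electrons.
Octahedral high-spin t2g^1 e_g^0: CFSE = -0.4 × 12415 = -4966 cm⁻¹.
Tetrahedral e^1 t2^0 gives -0.6Δₜ = -0.6 × (4/9) × 12415 = -3311 cm⁻¹.
Subtracting, OSPE = -4966 − (-3311) = -1655 cm⁻¹.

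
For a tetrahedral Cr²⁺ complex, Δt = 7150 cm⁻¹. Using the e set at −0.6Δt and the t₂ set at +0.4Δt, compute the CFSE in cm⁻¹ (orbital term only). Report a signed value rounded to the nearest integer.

Cr is in group 6, so Cr²⁺ is d⁴ (6 − 2 = 4).
With tetrahedral geometry the complex is necessarily high-spin.
The d⁴ electrons fill as e² t₂².
Orbital CFSE = 2(-0.6) + 2(0.4) = -0.4Δt = -0.4 × 7150 = -2860 cm⁻¹.

-2860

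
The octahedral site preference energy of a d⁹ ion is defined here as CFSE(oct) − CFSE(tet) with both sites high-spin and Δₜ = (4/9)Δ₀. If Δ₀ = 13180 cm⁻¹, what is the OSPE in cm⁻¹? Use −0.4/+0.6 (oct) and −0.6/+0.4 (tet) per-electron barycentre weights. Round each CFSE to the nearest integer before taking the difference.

-5565

Octahedral high-spin t2g^6 e_g^3: CFSE = -0.6 × 13180 = -7908 cm⁻¹.
Tetrahedral e^4 t2^5 gives -0.4Δₜ = -0.4 × (4/9) × 13180 = -2343 cm⁻¹.
OSPE = -7908 − (-2343) = -5565 cm⁻¹.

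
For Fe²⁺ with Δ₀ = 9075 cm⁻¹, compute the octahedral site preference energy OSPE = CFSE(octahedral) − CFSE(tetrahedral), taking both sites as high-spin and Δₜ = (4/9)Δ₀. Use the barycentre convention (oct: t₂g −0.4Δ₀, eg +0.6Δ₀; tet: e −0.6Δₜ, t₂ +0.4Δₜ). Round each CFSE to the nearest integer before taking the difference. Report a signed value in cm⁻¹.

-1210

Group 8 minus oxidation state +2 gives a d⁶ configuration for Fe²⁺.
Octahedral (high-spin): t₂g⁴ eg², CFSE = 4(−0.4) + 2(+0.6) = -0.4Δ₀ = -0.4 × 9075 = -3630 cm⁻¹.
Tetrahedral: e³ t₂³, CFSE = 3(−0.6) + 3(+0.4) = -0.6Δₜ = -0.6 × (4/9) × 9075 = -2420 cm⁻¹.
OSPE = CFSE(oct) − CFSE(tet) = -3630 − (-2420) = -1210 cm⁻¹.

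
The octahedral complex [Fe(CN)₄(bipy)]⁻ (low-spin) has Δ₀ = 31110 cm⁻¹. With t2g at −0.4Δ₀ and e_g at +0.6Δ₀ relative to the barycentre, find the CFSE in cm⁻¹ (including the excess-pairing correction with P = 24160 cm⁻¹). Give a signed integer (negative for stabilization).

-13900

Ligand charges: 4×(-1) from CN⁻ and 1×(+0) from bipy sum to -4; with overall charge -1, Fe is +3.
Fe³⁺: group 8, so d-count = 8 − 3 = 5.
The d⁵ electrons fill as t2g^5 e_g^0.
CFSE(orbital) = 5×(-0.4Δ₀) + 0×(0.6Δ₀) = -2.0Δ₀; with Δ₀ = 31110 cm⁻¹ that is -62220 cm⁻¹.
Pairing penalty: 2 pairs vs 0 in the high-spin reference → 2 extra × P = 48320 cm⁻¹.
Combining: -62220 + 48320 = -13900 cm⁻¹.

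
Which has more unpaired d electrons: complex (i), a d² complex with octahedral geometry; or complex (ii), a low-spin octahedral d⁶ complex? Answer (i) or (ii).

(i)

(i): For octahedral d² the high- and low-spin configurations coincide; t₂g² eg⁰ → 2 unpaired.
(ii): t2g^6 e_g^0 → 0 unpaired.
So (i) has more unpaired electrons.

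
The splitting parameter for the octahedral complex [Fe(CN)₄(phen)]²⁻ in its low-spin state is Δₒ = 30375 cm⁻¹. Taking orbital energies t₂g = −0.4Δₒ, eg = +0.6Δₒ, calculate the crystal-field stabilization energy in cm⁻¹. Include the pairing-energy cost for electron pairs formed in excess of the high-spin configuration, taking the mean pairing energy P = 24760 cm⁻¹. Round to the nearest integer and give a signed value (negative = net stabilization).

-23380

Ligand charges: 4×(-1) from CN⁻ and 1×(+0) from phen sum to -4; with overall charge -2, Fe is +2.
Fe²⁺: group 8, so d-count = 8 − 2 = 6.
The d⁶ electrons fill as t₂g⁶ eg⁰.
CFSE(orbital) = 6×(-0.4Δₒ) + 0×(0.6Δₒ) = -2.4Δₒ; with Δₒ = 30375 cm⁻¹ that is -72900 cm⁻¹.
Relative to high-spin t₂g⁴ eg² (1 paired), the low-spin configuration has 2 additional pairs, contributing +2 × 24760 = +49520 cm⁻¹.
Overall CFSE = -72900 + 49520 = -23380 cm⁻¹.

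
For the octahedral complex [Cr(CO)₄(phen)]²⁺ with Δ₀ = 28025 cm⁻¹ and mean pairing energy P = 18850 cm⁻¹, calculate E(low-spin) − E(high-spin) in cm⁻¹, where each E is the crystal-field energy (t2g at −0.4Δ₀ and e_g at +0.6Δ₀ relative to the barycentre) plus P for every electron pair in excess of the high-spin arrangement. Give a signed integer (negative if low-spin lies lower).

-9175

Ligand charges: 4×(+0) from CO and 1×(+0) from phen sum to +0; with overall charge +2, Cr is +2.
Group 6 minus oxidation state +2 gives a d⁴ configuration for Cr²⁺.
In the high-spin limit (t2g^3 e_g^1) the orbital term is -0.6Δ₀ = -16815 cm⁻¹, with no excess pairing.
Low-spin t2g^4 e_g^0 gives -1.6Δ₀ = -44840 cm⁻¹, but forming 1 extra pair costs 1P = 18850 cm⁻¹, so E(LS) = -44840 + 18850 = -25990 cm⁻¹.
Thus E(LS) − E(HS) = -9175 cm⁻¹.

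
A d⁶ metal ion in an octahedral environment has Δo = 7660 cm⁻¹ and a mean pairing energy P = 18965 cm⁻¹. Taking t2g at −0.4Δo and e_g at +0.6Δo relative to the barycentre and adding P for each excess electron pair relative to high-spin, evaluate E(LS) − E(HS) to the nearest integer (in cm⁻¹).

22610

In the high-spin limit (t2g^4 e_g^2) the orbital term is -0.4Δo = -3064 cm⁻¹, with no excess pairing.
Low-spin t2g^6 e_g^0 gives -2.4Δo = -18384 cm⁻¹, but forming 2 extra pairs costs 2P = 37930 cm⁻¹, so E(LS) = -18384 + 37930 = 19546 cm⁻¹.
E(LS) − E(HS) = 19546 − (-3064) = 22610 cm⁻¹.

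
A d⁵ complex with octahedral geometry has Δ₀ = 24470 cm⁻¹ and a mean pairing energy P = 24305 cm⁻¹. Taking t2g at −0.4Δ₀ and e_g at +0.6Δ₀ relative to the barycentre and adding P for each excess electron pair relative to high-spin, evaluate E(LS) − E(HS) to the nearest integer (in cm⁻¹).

In the high-spin limit (t2g^3 e_g^2) the orbital term is 0.0Δ₀ = 0 cm⁻¹, with no excess pairing.
Low-spin: t2g^5 e_g^0, orbital CFSE = -2.0Δ₀ = -48940 cm⁻¹; plus 2 excess pairs × P = +48610 cm⁻¹; total -330 cm⁻¹.
The difference is -330 − (0) = -330 cm⁻¹, so low-spin lies lower.

-330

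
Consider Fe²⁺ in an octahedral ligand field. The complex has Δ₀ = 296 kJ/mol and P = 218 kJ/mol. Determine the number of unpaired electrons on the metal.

Fe sits in group 8; removing 2 electrons leaves Fe²⁺ with 8 − 2 = 6 d electrons.
Here Δ₀ > P (296 > 218), so the low-spin state is favoured.
Filling d⁶ accordingly: t2g^6 e_g^0.
Unpaired electrons: 0.

0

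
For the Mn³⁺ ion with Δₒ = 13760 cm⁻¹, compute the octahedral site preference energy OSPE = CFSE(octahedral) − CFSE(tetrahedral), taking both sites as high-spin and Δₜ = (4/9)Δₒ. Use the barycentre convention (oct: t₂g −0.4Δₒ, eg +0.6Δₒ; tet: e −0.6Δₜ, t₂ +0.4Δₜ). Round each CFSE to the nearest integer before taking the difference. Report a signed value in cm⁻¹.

-5810

Mn is in group 7, so Mn³⁺ is d⁴ (7 − 3 = 4).
In an octahedral site d⁴ (HS) is t2g^3 e_g^1, giving CFSE(oct) = -0.6Δₒ = -8256 cm⁻¹.
Tetrahedral: e^2 t2^2, CFSE = 2(−0.6) + 2(+0.4) = -0.4Δₜ = -0.4 × (4/9) × 13760 = -2446 cm⁻¹.
OSPE = -8256 − (-2446) = -5810 cm⁻¹.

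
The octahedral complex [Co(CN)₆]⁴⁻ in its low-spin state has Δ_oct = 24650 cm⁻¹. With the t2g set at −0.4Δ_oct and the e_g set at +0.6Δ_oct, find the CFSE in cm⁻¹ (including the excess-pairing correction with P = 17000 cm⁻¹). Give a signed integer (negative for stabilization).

-27370

Each CN⁻ contributes -1; 6 × (-1) = -6. With overall charge -4, Co is in the +2 oxidation state.
Co sits in group 9; removing 2 electrons leaves Co²⁺ with 9 − 2 = 7 d electrons.
Electron filling gives t2g^6 e_g^1.
Orbital CFSE = 6(-0.4) + 1(0.6) = -1.8Δ_oct = -1.8 × 24650 = -44370 cm⁻¹.
Pairing penalty: 3 pairs vs 2 in the high-spin reference → 1 extra × P = 17000 cm⁻¹.
Net CFSE = -44370 + 17000 = -27370 cm⁻¹.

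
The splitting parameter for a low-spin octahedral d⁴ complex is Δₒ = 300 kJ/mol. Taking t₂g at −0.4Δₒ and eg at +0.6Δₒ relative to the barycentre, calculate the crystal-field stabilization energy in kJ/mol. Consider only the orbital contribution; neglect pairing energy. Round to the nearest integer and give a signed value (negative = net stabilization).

The d⁴ electrons fill as t₂g⁴ eg⁰.
Orbital CFSE = 4(-0.4) + 0(0.6) = -1.6Δₒ = -1.6 × 300 = -480 kJ/mol.

-480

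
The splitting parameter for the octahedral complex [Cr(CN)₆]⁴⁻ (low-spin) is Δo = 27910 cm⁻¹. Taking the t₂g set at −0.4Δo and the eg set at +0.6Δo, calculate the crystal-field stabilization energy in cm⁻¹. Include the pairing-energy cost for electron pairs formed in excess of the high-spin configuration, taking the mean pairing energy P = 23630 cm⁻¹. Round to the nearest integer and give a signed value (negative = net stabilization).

Each CN⁻ contributes -1; 6 × (-1) = -6. With overall charge -4, Cr is in the +2 oxidation state.
Cr is in group 6, so Cr²⁺ is d⁴ (6 − 2 = 4).
Electron filling gives t₂g⁴ eg⁰.
CFSE(orbital) = 4×(-0.4Δo) + 0×(0.6Δo) = -1.6Δo; with Δo = 27910 cm⁻¹ that is -44656 cm⁻¹.
Relative to high-spin t₂g³ eg¹ (0 paired), the low-spin configuration has 1 additional pair, contributing +1 × 23630 = +23630 cm⁻¹.
Net CFSE = -44656 + 23630 = -21026 cm⁻¹.

-21026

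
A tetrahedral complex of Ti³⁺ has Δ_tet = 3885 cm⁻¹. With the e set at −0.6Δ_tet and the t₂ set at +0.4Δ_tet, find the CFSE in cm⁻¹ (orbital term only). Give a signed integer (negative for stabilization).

Ti is in group 4, so Ti³⁺ is d¹ (4 − 3 = 1).
Tetrahedral fields are weak (Δₜ ≈ 4/9 Δₒ), so electrons fill high-spin.
Configuration: e¹ t₂⁰.
The orbital stabilization is -0.6Δ_tet = -0.6 × 3885 = -2331 cm⁻¹.

-2331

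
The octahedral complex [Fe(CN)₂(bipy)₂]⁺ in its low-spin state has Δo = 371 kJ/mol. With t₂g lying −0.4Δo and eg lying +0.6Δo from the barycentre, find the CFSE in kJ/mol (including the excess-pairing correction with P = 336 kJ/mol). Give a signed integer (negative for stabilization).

-70

Ligand charges: 2×(-1) from CN⁻ and 2×(+0) from bipy sum to -2; with overall charge +1, Fe is +3.
Fe sits in group 8; removing 3 electrons leaves Fe³⁺ with 8 − 3 = 5 d electrons.
Electron filling gives t₂g⁵ eg⁰.
Orbital CFSE = 5(-0.4) + 0(0.6) = -2.0Δo = -2.0 × 371 = -742 kJ/mol.
High-spin d⁵ would be t₂g³ eg² with 0 pairs; low-spin has 2, so 2 excess pairs cost +2P = +672 kJ/mol.
Combining: -742 + 672 = -70 kJ/mol.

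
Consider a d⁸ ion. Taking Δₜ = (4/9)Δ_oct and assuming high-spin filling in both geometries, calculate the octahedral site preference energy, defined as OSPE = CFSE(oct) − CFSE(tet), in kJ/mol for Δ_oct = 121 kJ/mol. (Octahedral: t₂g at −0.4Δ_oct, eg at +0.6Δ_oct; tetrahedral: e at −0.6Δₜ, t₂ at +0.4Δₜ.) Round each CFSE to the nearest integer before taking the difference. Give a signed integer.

Octahedral (high-spin): t2g^6 e_g^2, CFSE = 6(−0.4) + 2(+0.6) = -1.2Δ_oct = -1.2 × 121 = -145 kJ/mol.
In a tetrahedral site the filling is e^4 t2^4: CFSE(tet) = -0.8Δₜ = -0.8 × (4/9)(121) = -43 kJ/mol.
OSPE = -145 − (-43) = -102 kJ/mol.

-102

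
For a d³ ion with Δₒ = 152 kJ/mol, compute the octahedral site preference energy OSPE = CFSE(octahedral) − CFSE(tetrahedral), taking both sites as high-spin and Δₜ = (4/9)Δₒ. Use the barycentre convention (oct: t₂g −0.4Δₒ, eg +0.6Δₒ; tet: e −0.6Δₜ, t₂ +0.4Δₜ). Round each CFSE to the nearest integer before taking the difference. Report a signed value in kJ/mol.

-128

In an octahedral site d³ (HS) is t₂g³ eg⁰, giving CFSE(oct) = -1.2Δₒ = -182 kJ/mol.
In a tetrahedral site the filling is e² t₂¹: CFSE(tet) = -0.8Δₜ = -0.8 × (4/9)(152) = -54 kJ/mol.
Subtracting, OSPE = -182 − (-54) = -128 kJ/mol.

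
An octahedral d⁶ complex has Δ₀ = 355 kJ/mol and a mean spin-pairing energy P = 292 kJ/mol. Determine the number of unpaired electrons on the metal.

0

With Δ₀ > P the complex is low-spin.
That gives t₂g⁶ eg⁰.
Unpaired electrons: 0.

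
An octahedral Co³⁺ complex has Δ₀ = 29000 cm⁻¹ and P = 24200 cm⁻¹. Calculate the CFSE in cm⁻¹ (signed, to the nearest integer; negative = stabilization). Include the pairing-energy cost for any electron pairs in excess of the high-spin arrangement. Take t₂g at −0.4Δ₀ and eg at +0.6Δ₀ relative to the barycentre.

Co sits in group 9; removing 3 electrons leaves Co³⁺ with 9 − 3 = 6 d electrons.
Since Δ₀ = 29000 cm⁻¹ > P = 24200 cm⁻¹, the complex adopts the low-spin configuration.
Configuration: t₂g⁶ eg⁰.
Orbital CFSE = -2.4Δ₀ = -2.4 × 29000 = -69600 cm⁻¹.
Excess pairs vs high-spin: 3 − 1 = 2; pairing cost = +48400 cm⁻¹.
Net CFSE = -69600 + 48400 = -21200 cm⁻¹.

-21200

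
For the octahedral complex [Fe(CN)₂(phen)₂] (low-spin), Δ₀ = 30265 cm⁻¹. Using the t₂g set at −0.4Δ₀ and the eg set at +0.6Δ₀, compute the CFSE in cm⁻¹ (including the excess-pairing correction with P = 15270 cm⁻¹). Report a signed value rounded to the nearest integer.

-42096

Ligand charges: 2×(-1) from CN⁻ and 2×(+0) from phen sum to -2; with overall charge +0, Fe is +2.
Fe sits in group 8; removing 2 electrons leaves Fe²⁺ with 8 − 2 = 6 d electrons.
The d⁶ electrons fill as t₂g⁶ eg⁰.
CFSE(orbital) = 6×(-0.4Δ₀) + 0×(0.6Δ₀) = -2.4Δ₀; with Δ₀ = 30265 cm⁻¹ that is -72636 cm⁻¹.
Relative to high-spin t₂g⁴ eg² (1 paired), the low-spin configuration has 2 additional pairs, contributing +2 × 15270 = +30540 cm⁻¹.
Net CFSE = -72636 + 30540 = -42096 cm⁻¹.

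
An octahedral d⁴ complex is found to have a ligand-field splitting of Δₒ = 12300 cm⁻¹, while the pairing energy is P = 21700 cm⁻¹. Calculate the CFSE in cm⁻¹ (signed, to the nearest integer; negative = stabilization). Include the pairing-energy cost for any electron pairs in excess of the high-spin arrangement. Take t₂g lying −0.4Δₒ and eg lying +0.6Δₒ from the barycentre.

Here Δₒ < P (12300 < 21700), so the high-spin state is favoured.
That gives t₂g³ eg¹.
Orbital CFSE = -0.6Δₒ = -0.6 × 12300 = -7380 cm⁻¹.
High-spin has no excess pairs, so no pairing correction applies.

-7380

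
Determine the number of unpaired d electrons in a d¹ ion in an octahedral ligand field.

Configuration: t₂g¹ eg⁰, giving 1 unpaired electron.

1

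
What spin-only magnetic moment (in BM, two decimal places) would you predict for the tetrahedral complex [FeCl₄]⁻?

Each Cl⁻ contributes -1; 4 × (-1) = -4. With overall charge -1, Fe is in the +3 oxidation state.
Fe is in group 8, so Fe³⁺ is d⁵ (8 − 3 = 5).
With tetrahedral geometry the complex is necessarily high-spin.
Configuration: e² t₂³ → 5 unpaired electrons.
μ(spin-only) = √[5(5+2)] = √35 ≈ 5.92 BM.

5.92 BM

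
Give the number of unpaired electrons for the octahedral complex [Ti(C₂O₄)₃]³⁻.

Each C₂O₄²⁻ contributes -2; 3 × (-2) = -6. With overall charge -3, Ti is in the +3 oxidation state.
Ti is in group 4, so Ti³⁺ is d¹ (4 − 3 = 1).
For octahedral d¹ the high- and low-spin configurations coincide.
Configuration: t₂g¹ eg⁰, giving 1 unpaired electron.

1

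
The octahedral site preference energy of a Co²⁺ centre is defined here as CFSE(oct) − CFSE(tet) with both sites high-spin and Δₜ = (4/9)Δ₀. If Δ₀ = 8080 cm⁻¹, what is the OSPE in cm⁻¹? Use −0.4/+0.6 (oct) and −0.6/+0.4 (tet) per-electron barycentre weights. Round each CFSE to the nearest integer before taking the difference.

Group 9 minus oxidation state +2 gives a d⁷ configuration for Co²⁺.
Octahedral high-spin t2g^5 e_g^2: CFSE = -0.8 × 8080 = -6464 cm⁻¹.
Tetrahedral: e^4 t2^3, CFSE = 4(−0.6) + 3(+0.4) = -1.2Δₜ = -1.2 × (4/9) × 8080 = -4309 cm⁻¹.
OSPE = CFSE(oct) − CFSE(tet) = -6464 − (-4309) = -2155 cm⁻¹.

-2155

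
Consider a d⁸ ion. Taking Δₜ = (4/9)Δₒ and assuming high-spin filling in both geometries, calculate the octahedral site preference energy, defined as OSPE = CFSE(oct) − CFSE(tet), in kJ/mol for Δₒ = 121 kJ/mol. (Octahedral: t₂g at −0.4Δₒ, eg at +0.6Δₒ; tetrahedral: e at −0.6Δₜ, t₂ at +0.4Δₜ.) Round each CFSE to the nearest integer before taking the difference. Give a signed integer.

-102

Octahedral (high-spin): t2g^6 e_g^2, CFSE = 6(−0.4) + 2(+0.6) = -1.2Δₒ = -1.2 × 121 = -145 kJ/mol.
Tetrahedral: e^4 t2^4, CFSE = 4(−0.6) + 4(+0.4) = -0.8Δₜ = -0.8 × (4/9) × 121 = -43 kJ/mol.
OSPE = CFSE(oct) − CFSE(tet) = -145 − (-43) = -102 kJ/mol.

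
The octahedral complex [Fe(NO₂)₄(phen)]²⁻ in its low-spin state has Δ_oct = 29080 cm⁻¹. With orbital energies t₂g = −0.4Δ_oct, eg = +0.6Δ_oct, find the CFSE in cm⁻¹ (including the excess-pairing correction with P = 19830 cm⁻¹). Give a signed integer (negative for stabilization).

Ligand charges: 4×(-1) from NO₂⁻ and 1×(+0) from phen sum to -4; with overall charge -2, Fe is +2.
Fe is in group 8, so Fe²⁺ is d⁶ (8 − 2 = 6).
The d⁶ electrons fill as t₂g⁶ eg⁰.
The orbital stabilization is -2.4Δ_oct = -2.4 × 29080 = -69792 cm⁻¹.
High-spin d⁶ would be t₂g⁴ eg² with 1 pair; low-spin has 3, so 2 excess pairs cost +2P = +39660 cm⁻¹.
Net CFSE = -69792 + 39660 = -30132 cm⁻¹.

-30132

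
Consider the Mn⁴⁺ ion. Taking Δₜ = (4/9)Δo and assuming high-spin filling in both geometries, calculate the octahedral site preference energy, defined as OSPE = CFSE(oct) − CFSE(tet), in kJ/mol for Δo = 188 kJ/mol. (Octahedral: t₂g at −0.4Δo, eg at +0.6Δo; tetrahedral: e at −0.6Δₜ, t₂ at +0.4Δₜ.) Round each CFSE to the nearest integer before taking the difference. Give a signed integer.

Mn is in group 7, so Mn⁴⁺ is d³ (7 − 4 = 3).
Octahedral high-spin t2g^3 e_g^0: CFSE = -1.2 × 188 = -226 kJ/mol.
Tetrahedral e^2 t2^1 gives -0.8Δₜ = -0.8 × (4/9) × 188 = -67 kJ/mol.
Subtracting, OSPE = -226 − (-67) = -159 kJ/mol.

-159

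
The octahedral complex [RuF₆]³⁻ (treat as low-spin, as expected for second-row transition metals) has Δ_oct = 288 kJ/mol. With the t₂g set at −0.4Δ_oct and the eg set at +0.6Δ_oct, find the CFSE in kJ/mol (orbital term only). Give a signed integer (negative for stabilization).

Each F⁻ contributes -1; 6 × (-1) = -6. With overall charge -3, Ru is in the +3 oxidation state.
Ru is in group 8, so Ru³⁺ is d⁵ (8 − 3 = 5).
Electron filling gives t₂g⁵ eg⁰.
CFSE(orbital) = 5×(-0.4Δ_oct) + 0×(0.6Δ_oct) = -2.0Δ_oct; with Δ_oct = 288 kJ/mol that is -576 kJ/mol.

-576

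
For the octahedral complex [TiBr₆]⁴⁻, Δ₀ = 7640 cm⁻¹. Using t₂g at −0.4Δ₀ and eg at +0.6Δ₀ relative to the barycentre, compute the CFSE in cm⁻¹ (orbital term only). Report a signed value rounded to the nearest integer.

Each Br⁻ contributes -1; 6 × (-1) = -6. With overall charge -4, Ti is in the +2 oxidation state.
Ti²⁺: group 4, so d-count = 4 − 2 = 2.
For octahedral d² the high- and low-spin configurations coincide.
Electron filling gives t₂g² eg⁰.
Orbital CFSE = 2(-0.4) + 0(0.6) = -0.8Δ₀ = -0.8 × 7640 = -6112 cm⁻¹.

-6112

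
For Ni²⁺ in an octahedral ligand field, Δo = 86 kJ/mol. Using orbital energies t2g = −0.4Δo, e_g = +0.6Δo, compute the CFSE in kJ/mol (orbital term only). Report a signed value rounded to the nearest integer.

-103

Group 10 minus oxidation state +2 gives a d⁸ configuration for Ni²⁺.
For octahedral d⁸ the high- and low-spin configurations coincide.
Configuration: t2g^6 e_g^2.
CFSE(orbital) = 6×(-0.4Δo) + 2×(0.6Δo) = -1.2Δo; with Δo = 86 kJ/mol that is -103 kJ/mol.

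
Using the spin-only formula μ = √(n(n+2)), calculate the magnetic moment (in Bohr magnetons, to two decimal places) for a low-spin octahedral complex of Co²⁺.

Co sits in group 9; removing 2 electrons leaves Co²⁺ with 9 − 2 = 7 d electrons.
Configuration: t2g^6 e_g^1 → 1 unpaired electron.
μ(spin-only) = √[1(1+2)] = √3 ≈ 1.73 Bohr magnetons.

1.73 Bohr magnetons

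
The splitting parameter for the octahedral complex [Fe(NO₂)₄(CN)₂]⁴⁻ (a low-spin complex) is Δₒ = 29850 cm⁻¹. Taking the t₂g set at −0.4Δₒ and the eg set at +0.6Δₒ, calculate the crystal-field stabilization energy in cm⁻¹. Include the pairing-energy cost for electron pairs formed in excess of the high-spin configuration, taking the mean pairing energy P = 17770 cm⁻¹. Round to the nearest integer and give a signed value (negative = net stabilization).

Ligand charges: 4×(-1) from NO₂⁻ and 2×(-1) from CN⁻ sum to -6; with overall charge -4, Fe is +2.
Group 8 minus oxidation state +2 gives a d⁶ configuration for Fe²⁺.
Electron filling gives t₂g⁶ eg⁰.
Orbital CFSE = 6(-0.4) + 0(0.6) = -2.4Δₒ = -2.4 × 29850 = -71640 cm⁻¹.
Pairing penalty: 3 pairs vs 1 in the high-spin reference → 2 extra × P = 35540 cm⁻¹.
Combining: -71640 + 35540 = -36100 cm⁻¹.

-36100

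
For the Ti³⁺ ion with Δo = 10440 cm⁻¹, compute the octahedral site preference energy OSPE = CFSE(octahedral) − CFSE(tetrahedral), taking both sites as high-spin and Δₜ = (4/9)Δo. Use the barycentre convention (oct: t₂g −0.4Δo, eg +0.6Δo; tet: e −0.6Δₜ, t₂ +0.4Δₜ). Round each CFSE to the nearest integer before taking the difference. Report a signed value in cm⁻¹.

-1392

Ti is in group 4, so Ti³⁺ is d¹ (4 − 3 = 1).
In an octahedral site d¹ (HS) is t₂g¹ eg⁰, giving CFSE(oct) = -0.4Δo = -4176 cm⁻¹.
In a tetrahedral site the filling is e¹ t₂⁰: CFSE(tet) = -0.6Δₜ = -0.6 × (4/9)(10440) = -2784 cm⁻¹.
OSPE = CFSE(oct) − CFSE(tet) = -4176 − (-2784) = -1392 cm⁻¹.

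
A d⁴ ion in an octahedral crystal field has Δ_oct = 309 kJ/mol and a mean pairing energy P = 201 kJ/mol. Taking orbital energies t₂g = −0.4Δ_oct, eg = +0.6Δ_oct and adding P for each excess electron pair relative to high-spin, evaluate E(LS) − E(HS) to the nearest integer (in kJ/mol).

-108

In the high-spin limit (t₂g³ eg¹) the orbital term is -0.6Δ_oct = -185 kJ/mol, with no excess pairing.
For low-spin the configuration is t₂g⁴ eg⁰: orbital energy -1.6 × 309 = -494 kJ/mol, and 1 additional pair relative to high-spin adds 201 kJ/mol, giving -293 kJ/mol.
Thus E(LS) − E(HS) = -108 kJ/mol.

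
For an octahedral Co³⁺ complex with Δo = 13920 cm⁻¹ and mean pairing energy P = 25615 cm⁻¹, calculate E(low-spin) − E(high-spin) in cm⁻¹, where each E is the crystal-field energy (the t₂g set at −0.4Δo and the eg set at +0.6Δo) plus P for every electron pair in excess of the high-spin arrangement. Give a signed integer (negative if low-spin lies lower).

23390

Group 9 minus oxidation state +3 gives a d⁶ configuration for Co³⁺.
High-spin d⁶ fills as t₂g⁴ eg² with CFSE 4(−0.4) + 2(+0.6) = -0.4Δo = -5568 cm⁻¹.
Low-spin: t₂g⁶ eg⁰, orbital CFSE = -2.4Δo = -33408 cm⁻¹; plus 2 excess pairs × P = +51230 cm⁻¹; total 17822 cm⁻¹.
The difference is 17822 − (-5568) = 23390 cm⁻¹, so high-spin lies lower.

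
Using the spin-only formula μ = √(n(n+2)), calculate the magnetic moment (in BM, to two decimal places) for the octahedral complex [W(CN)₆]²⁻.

2.83 BM

Each CN⁻ contributes -1; 6 × (-1) = -6. With overall charge -2, W is in the +4 oxidation state.
W sits in group 6; removing 4 electrons leaves W⁴⁺ with 6 − 4 = 2 d electrons.
Configuration: t₂g² eg⁰ → 2 unpaired electrons.
μ(spin-only) = √[2(2+2)] = √8 ≈ 2.83 BM.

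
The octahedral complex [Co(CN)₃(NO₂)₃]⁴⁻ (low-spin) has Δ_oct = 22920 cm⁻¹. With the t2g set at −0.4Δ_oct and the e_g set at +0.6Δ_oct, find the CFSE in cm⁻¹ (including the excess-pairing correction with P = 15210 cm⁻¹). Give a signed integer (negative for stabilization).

-26046

Ligand charges: 3×(-1) from CN⁻ and 3×(-1) from NO₂⁻ sum to -6; with overall charge -4, Co is +2.
Co sits in group 9; removing 2 electrons leaves Co²⁺ with 9 − 2 = 7 d electrons.
The d⁷ electrons fill as t2g^6 e_g^1.
Orbital CFSE = 6(-0.4) + 1(0.6) = -1.8Δ_oct = -1.8 × 22920 = -41256 cm⁻¹.
Relative to high-spin t2g^5 e_g^2 (2 paired), the low-spin configuration has 1 additional pair, contributing +1 × 15210 = +15210 cm⁻¹.
Net CFSE = -41256 + 15210 = -26046 cm⁻¹.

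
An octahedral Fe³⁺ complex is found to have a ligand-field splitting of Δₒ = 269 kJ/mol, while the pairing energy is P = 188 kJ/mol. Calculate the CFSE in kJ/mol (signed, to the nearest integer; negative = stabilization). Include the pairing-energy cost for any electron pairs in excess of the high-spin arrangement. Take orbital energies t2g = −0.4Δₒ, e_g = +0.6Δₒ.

-162

Fe sits in group 8; removing 3 electrons leaves Fe³⁺ with 8 − 3 = 5 d electrons.
Here Δₒ > P (269 > 188), so the low-spin state is favoured.
Filling d⁵ accordingly: t2g^5 e_g^0.
Orbital CFSE = -2.0Δₒ = -2.0 × 269 = -538 kJ/mol.
Excess pairs vs high-spin: 2 − 0 = 2; pairing cost = +376 kJ/mol.
Net CFSE = -538 + 376 = -162 kJ/mol.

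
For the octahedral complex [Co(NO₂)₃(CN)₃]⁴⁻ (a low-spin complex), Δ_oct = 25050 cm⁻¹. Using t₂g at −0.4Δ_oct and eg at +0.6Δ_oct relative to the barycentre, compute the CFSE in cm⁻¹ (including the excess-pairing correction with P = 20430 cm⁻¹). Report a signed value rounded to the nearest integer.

-24660

Ligand charges: 3×(-1) from NO₂⁻ and 3×(-1) from CN⁻ sum to -6; with overall charge -4, Co is +2.
Co²⁺: group 9, so d-count = 9 − 2 = 7.
The d⁷ electrons fill as t₂g⁶ eg¹.
The orbital stabilization is -1.8Δ_oct = -1.8 × 25050 = -45090 cm⁻¹.
Relative to high-spin t₂g⁵ eg² (2 paired), the low-spin configuration has 1 additional pair, contributing +1 × 20430 = +20430 cm⁻¹.
Combining: -45090 + 20430 = -24660 cm⁻¹.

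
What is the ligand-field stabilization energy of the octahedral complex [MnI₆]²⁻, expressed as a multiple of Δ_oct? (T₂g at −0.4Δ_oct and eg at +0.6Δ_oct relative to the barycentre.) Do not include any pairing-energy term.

Each I⁻ contributes -1; 6 × (-1) = -6. With overall charge -2, Mn is in the +4 oxidation state.
Group 7 minus oxidation state +4 gives a d³ configuration for Mn⁴⁺.
For octahedral d³ the high- and low-spin configurations coincide.
Configuration: t₂g³ eg⁰.
CFSE = 3(-0.4Δ_oct) + 0(0.6Δ_oct) = -1.2Δ_oct + 0.0Δ_oct = -1.2Δ_oct.

-1.2 Δ_oct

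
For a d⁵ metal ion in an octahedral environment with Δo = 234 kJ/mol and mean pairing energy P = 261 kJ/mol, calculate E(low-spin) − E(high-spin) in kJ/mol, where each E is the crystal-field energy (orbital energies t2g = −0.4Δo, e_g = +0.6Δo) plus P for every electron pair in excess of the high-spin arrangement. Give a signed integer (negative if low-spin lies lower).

High-spin: t2g^3 e_g^2, CFSE = 0.0Δo = 0 kJ/mol.
Low-spin t2g^5 e_g^0 gives -2.0Δo = -468 kJ/mol, but forming 2 extra pairs costs 2P = 522 kJ/mol, so E(LS) = -468 + 522 = 54 kJ/mol.
Thus E(LS) − E(HS) = 54 kJ/mol.

54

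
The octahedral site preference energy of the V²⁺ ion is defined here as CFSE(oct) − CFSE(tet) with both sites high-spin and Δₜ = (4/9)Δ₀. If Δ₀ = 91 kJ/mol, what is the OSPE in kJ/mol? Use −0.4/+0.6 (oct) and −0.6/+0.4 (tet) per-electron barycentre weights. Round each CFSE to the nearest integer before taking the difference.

-77

V²⁺: group 5, so d-count = 5 − 2 = 3.
Octahedral (high-spin): t₂g³ eg⁰, CFSE = 3(−0.4) + 0(+0.6) = -1.2Δ₀ = -1.2 × 91 = -109 kJ/mol.
Tetrahedral e² t₂¹ gives -0.8Δₜ = -0.8 × (4/9) × 91 = -32 kJ/mol.
Subtracting, OSPE = -109 − (-32) = -77 kJ/mol.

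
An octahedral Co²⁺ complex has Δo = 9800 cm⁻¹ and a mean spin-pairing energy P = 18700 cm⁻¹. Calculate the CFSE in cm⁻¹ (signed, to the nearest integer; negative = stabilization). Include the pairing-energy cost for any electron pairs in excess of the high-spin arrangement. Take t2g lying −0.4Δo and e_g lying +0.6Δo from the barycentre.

-7840

Co is in group 9, so Co²⁺ is d⁷ (9 − 2 = 7).
Since Δo = 9800 cm⁻¹ < P = 18700 cm⁻¹, the complex adopts the high-spin configuration.
That gives t2g^5 e_g^2.
Orbital CFSE = -0.8Δo = -0.8 × 9800 = -7840 cm⁻¹.
High-spin has no excess pairs, so no pairing correction applies.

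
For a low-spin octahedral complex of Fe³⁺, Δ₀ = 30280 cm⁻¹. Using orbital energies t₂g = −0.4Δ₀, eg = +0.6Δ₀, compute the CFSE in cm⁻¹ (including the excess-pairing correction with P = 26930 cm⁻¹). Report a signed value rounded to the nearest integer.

-6700

Fe sits in group 8; removing 3 electrons leaves Fe³⁺ with 8 − 3 = 5 d electrons.
Electron filling gives t₂g⁵ eg⁰.
Orbital CFSE = 5(-0.4) + 0(0.6) = -2.0Δ₀ = -2.0 × 30280 = -60560 cm⁻¹.
High-spin d⁵ would be t₂g³ eg² with 0 pairs; low-spin has 2, so 2 excess pairs cost +2P = +53860 cm⁻¹.
Net CFSE = -60560 + 53860 = -6700 cm⁻¹.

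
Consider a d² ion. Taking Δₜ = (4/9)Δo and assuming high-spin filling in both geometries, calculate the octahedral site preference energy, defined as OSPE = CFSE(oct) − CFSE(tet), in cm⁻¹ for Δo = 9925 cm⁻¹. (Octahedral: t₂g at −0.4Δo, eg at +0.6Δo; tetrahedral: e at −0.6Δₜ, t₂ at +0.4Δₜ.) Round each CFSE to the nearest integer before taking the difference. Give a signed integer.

In an octahedral site d² (HS) is t2g^2 e_g^0, giving CFSE(oct) = -0.8Δo = -7940 cm⁻¹.
Tetrahedral: e^2 t2^0, CFSE = 2(−0.6) + 0(+0.4) = -1.2Δₜ = -1.2 × (4/9) × 9925 = -5293 cm⁻¹.
Subtracting, OSPE = -7940 − (-5293) = -2647 cm⁻¹.

-2647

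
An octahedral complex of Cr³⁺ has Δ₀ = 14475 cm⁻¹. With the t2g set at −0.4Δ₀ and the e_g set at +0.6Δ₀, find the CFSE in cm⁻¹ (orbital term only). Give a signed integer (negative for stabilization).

-17370

Group 6 minus oxidation state +3 gives a d³ configuration for Cr³⁺.
Configuration: t2g^3 e_g^0.
The orbital stabilization is -1.2Δ₀ = -1.2 × 14475 = -17370 cm⁻¹.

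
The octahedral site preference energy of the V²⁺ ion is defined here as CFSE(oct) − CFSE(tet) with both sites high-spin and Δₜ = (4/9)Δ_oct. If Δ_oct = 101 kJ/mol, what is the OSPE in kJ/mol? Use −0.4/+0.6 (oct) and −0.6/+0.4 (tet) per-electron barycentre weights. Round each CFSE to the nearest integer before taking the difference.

V sits in group 5; removing 2 electrons leaves V²⁺ with 5 − 2 = 3 d electrons.
Octahedral (high-spin): t₂g³ eg⁰, CFSE = 3(−0.4) + 0(+0.6) = -1.2Δ_oct = -1.2 × 101 = -121 kJ/mol.
Tetrahedral: e² t₂¹, CFSE = 2(−0.6) + 1(+0.4) = -0.8Δₜ = -0.8 × (4/9) × 101 = -36 kJ/mol.
Subtracting, OSPE = -121 − (-36) = -85 kJ/mol.

-85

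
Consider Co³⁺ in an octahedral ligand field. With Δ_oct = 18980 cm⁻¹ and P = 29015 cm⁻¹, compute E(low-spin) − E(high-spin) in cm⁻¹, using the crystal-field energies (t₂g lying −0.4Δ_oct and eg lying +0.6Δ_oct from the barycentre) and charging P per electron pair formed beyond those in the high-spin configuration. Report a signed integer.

20070

Co³⁺: group 9, so d-count = 9 − 3 = 6.
High-spin d⁶ fills as t₂g⁴ eg² with CFSE 4(−0.4) + 2(+0.6) = -0.4Δ_oct = -7592 cm⁻¹.
For low-spin the configuration is t₂g⁶ eg⁰: orbital energy -2.4 × 18980 = -45552 cm⁻¹, and 2 additional pairs relative to high-spin add 58030 cm⁻¹, giving 12478 cm⁻¹.
E(LS) − E(HS) = 12478 − (-7592) = 20070 cm⁻¹.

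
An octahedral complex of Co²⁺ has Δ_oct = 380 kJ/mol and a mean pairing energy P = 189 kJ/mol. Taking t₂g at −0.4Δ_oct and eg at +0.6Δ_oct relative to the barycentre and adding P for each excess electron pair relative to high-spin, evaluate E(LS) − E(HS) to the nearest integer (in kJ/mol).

-191

Co is in group 9, so Co²⁺ is d⁷ (9 − 2 = 7).
High-spin: t₂g⁵ eg², CFSE = -0.8Δ_oct = -304 kJ/mol.
Low-spin: t₂g⁶ eg¹, orbital CFSE = -1.8Δ_oct = -684 kJ/mol; plus 1 excess pair × P = +189 kJ/mol; total -495 kJ/mol.
E(LS) − E(HS) = -495 − (-304) = -191 kJ/mol.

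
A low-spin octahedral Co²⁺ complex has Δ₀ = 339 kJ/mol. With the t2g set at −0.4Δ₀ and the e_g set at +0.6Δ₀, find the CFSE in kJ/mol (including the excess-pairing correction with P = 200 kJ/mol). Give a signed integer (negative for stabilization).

Co is in group 9, so Co²⁺ is d⁷ (9 − 2 = 7).
The d⁷ electrons fill as t2g^6 e_g^1.
CFSE(orbital) = 6×(-0.4Δ₀) + 1×(0.6Δ₀) = -1.8Δ₀; with Δ₀ = 339 kJ/mol that is -610 kJ/mol.
Relative to high-spin t2g^5 e_g^2 (2 paired), the low-spin configuration has 1 additional pair, contributing +1 × 200 = +200 kJ/mol.
Combining: -610 + 200 = -410 kJ/mol.

-410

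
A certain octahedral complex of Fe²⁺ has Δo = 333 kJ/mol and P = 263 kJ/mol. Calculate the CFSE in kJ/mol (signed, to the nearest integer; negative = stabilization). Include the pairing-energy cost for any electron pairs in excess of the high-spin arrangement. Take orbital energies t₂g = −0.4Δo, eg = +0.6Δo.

Fe is in group 8, so Fe²⁺ is d⁶ (8 − 2 = 6).
Here Δo > P (333 > 263), so the low-spin state is favoured.
That gives t₂g⁶ eg⁰.
Orbital CFSE = -2.4Δo = -2.4 × 333 = -799 kJ/mol.
Excess pairs vs high-spin: 3 − 1 = 2; pairing cost = +526 kJ/mol.
Net CFSE = -799 + 526 = -273 kJ/mol.

-273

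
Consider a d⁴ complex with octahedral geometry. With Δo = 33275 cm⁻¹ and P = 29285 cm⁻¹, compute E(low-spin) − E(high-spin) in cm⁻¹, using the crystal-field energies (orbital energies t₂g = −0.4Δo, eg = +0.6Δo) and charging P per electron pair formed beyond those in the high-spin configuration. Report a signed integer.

In the high-spin limit (t₂g³ eg¹) the orbital term is -0.6Δo = -19965 cm⁻¹, with no excess pairing.
Low-spin t₂g⁴ eg⁰ gives -1.6Δo = -53240 cm⁻¹, but forming 1 extra pair costs 1P = 29285 cm⁻¹, so E(LS) = -53240 + 29285 = -23955 cm⁻¹.
E(LS) − E(HS) = -23955 − (-19965) = -3990 cm⁻¹.

-3990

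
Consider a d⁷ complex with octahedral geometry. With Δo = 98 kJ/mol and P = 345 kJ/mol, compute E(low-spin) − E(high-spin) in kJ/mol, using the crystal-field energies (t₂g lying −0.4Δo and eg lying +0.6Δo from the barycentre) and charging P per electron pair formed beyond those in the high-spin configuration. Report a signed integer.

High-spin d⁷ fills as t₂g⁵ eg² with CFSE 5(−0.4) + 2(+0.6) = -0.8Δo = -78 kJ/mol.
For low-spin the configuration is t₂g⁶ eg¹: orbital energy -1.8 × 98 = -176 kJ/mol, and 1 additional pair relative to high-spin adds 345 kJ/mol, giving 169 kJ/mol.
Thus E(LS) − E(HS) = 247 kJ/mol.

247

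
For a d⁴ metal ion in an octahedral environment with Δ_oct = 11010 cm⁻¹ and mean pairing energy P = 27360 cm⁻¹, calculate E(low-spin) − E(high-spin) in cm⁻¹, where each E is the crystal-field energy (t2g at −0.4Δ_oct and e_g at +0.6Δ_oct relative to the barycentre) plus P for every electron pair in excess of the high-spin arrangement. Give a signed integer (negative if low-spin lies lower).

High-spin: t2g^3 e_g^1, CFSE = -0.6Δ_oct = -6606 cm⁻¹.
For low-spin the configuration is t2g^4 e_g^0: orbital energy -1.6 × 11010 = -17616 cm⁻¹, and 1 additional pair relative to high-spin adds 27360 cm⁻¹, giving 9744 cm⁻¹.
E(LS) − E(HS) = 9744 − (-6606) = 16350 cm⁻¹.

16350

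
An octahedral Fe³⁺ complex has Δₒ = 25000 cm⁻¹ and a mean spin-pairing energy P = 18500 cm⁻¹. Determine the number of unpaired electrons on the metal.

1

Fe is in group 8, so Fe³⁺ is d⁵ (8 − 3 = 5).
Since Δₒ = 25000 cm⁻¹ > P = 18500 cm⁻¹, the complex adopts the low-spin configuration.
Filling d⁵ accordingly: t₂g⁵ eg⁰.
Unpaired electrons: 1.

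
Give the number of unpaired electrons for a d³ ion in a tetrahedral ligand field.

With tetrahedral geometry the complex is necessarily high-spin.
Configuration: e² t₂¹, giving 3 unpaired electrons.

3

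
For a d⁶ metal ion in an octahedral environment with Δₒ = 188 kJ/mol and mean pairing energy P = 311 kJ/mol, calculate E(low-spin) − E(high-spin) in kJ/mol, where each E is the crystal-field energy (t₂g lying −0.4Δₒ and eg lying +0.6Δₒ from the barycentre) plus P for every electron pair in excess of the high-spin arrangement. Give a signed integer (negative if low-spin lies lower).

246

High-spin d⁶ fills as t₂g⁴ eg² with CFSE 4(−0.4) + 2(+0.6) = -0.4Δₒ = -75 kJ/mol.
For low-spin the configuration is t₂g⁶ eg⁰: orbital energy -2.4 × 188 = -451 kJ/mol, and 2 additional pairs relative to high-spin add 622 kJ/mol, giving 171 kJ/mol.
The difference is 171 − (-75) = 246 kJ/mol, so high-spin lies lower.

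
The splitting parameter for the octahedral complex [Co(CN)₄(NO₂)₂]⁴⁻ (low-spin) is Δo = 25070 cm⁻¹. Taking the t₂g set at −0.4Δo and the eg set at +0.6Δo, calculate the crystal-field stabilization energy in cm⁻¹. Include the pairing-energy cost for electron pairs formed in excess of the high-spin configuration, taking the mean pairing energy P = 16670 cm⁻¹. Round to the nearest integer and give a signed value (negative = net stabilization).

Ligand charges: 4×(-1) from CN⁻ and 2×(-1) from NO₂⁻ sum to -6; with overall charge -4, Co is +2.
Group 9 minus oxidation state +2 gives a d⁷ configuration for Co²⁺.
Electron filling gives t₂g⁶ eg¹.
The orbital stabilization is -1.8Δo = -1.8 × 25070 = -45126 cm⁻¹.
High-spin d⁷ would be t₂g⁵ eg² with 2 pairs; low-spin has 3, so 1 excess pair costs +1P = +16670 cm⁻¹.
Combining: -45126 + 16670 = -28456 cm⁻¹.

-28456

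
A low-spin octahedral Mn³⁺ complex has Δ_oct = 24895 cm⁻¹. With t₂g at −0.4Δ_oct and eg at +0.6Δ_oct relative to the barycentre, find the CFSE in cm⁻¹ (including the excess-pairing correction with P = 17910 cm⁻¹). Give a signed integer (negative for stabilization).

Mn is in group 7, so Mn³⁺ is d⁴ (7 − 3 = 4).
The d⁴ electrons fill as t₂g⁴ eg⁰.
The orbital stabilization is -1.6Δ_oct = -1.6 × 24895 = -39832 cm⁻¹.
Relative to high-spin t₂g³ eg¹ (0 paired), the low-spin configuration has 1 additional pair, contributing +1 × 17910 = +17910 cm⁻¹.
Combining: -39832 + 17910 = -21922 cm⁻¹.

-21922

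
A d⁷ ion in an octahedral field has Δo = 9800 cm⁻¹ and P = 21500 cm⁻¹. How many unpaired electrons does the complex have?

3

Δo < P, so pairing is avoided: the ground state is high-spin.
Configuration: t₂g⁵ eg².
Unpaired electrons: 3.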